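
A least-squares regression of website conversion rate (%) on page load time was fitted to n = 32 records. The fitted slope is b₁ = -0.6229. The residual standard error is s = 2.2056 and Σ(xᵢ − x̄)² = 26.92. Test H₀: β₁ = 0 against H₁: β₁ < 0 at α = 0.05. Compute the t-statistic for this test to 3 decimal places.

t = -1.465

SE(b₁) = s/√Sₓₓ = 2.2056/√26.92 = 0.425098.
t = -0.6229 / 0.425098 = -1.465.
df = n − 2 = 30.
One-sided p ≈ 0.0766, which is ≥ 0.05, so fail to reject H₀.
The data do not give significant evidence that the true slope on page load time is negative.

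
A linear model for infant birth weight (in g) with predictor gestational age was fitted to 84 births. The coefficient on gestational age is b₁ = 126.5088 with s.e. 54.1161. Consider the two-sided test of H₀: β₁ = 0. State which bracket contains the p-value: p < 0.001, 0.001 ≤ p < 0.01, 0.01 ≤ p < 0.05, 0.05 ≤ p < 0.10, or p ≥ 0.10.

0.01 ≤ p < 0.05

t = 126.5088 / 54.1161 = 2.338.
df = n − 2 = 84 − 2 = 82.
Two-sided p = 2·P(T_{82} > |t|) ≈ 0.0218.
So 0.01 ≤ p < 0.05.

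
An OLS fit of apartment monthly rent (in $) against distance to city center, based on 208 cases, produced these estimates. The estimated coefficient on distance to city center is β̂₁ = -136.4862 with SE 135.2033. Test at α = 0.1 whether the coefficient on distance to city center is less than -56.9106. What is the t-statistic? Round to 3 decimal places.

H₀: β₁ = -56.9106 vs H₁: β₁ < -56.9106.
t = (β̂₁ − β₁⁰)/SE = (-136.4862 − (-56.9106)) / 135.2033 = -0.589.
df = n − 2 = 208 − 2 = 206.
One-sided p ≈ 0.2784, which is ≥ 0.1, so fail to reject H₀.
The data do not give significant evidence that the true slope on distance to city center is below -56.9106 $ per unit.

t = -0.589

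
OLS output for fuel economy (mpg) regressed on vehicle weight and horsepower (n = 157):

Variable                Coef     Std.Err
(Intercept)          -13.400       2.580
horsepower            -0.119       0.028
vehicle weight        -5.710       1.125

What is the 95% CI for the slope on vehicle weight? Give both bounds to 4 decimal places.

Read off: b = -5.710, SE = 1.125 for vehicle weight.
df = n − k − 1 = 157 − 2 − 1 = 154.
t* = t_{0.025, 154} = 1.975488.
Margin = t* × SE = 1.975488 × 1.125 = 2.222424.
CI: -5.710 ± 2.222424 → (-7.9324, -3.4876).

(-7.9324, -3.4876)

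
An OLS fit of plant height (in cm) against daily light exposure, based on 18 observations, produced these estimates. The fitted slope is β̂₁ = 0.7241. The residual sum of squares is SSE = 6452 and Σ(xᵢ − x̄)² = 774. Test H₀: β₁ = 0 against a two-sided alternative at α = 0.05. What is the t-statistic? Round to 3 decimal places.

t = 1.003

MSE = SSE/(n − 2) = 6452/16 = 403.25.
SE(β̂₁) = √(MSE/Sₓₓ) = √(403.25/774) = 0.7218.
t = 0.7241 / 0.7218 = 1.003.
df = n − 2 = 16.
Two-sided p ≈ 0.3307, which is ≥ 0.05, so fail to reject H₀.
The data do not give significant evidence of an association between daily light exposure and plant height.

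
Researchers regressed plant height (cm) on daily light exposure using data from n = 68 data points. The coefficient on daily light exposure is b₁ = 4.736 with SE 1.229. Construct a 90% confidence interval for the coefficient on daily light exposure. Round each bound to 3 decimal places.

(2.686, 6.786)

df = n − 2 = 68 − 2 = 66.
t* = t_{0.05, 66} = 1.668271.
Margin = t* × SE = 1.668271 × 1.229 = 2.05030.
CI: 4.736 ± 2.05030 → (2.686, 6.786).
With 90% confidence, each one-unit increase in daily light exposure is associated with a change of between 2.686 and 6.786 cm in plant height.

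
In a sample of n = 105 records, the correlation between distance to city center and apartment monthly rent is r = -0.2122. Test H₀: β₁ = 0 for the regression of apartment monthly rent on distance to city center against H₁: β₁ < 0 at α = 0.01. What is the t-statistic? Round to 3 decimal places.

t = -2.204

t = r·√(n − 2)/√(1 − r²) = -0.2122·√103/√0.954971 = -2.204.
df = n − 2 = 103.
One-sided p ≈ 0.0149, which is ≥ 0.01, so fail to reject H₀.
The data do not give significant evidence of a linear association between distance to city center and apartment monthly rent.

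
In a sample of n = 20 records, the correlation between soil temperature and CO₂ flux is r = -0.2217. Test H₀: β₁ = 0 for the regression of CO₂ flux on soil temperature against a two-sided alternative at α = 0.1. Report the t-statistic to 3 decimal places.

t = r·√(n − 2)/√(1 − r²) = -0.2217·√18/√0.950849 = -0.965.
df = n − 2 = 18.
Two-sided p ≈ 0.3475, which is ≥ 0.1, so fail to reject H₀.
The data do not give significant evidence of a linear association between soil temperature and CO₂ flux.

t = -0.965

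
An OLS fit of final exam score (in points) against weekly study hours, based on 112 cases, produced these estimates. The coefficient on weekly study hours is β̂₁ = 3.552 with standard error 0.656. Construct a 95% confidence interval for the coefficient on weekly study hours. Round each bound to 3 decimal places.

(2.252, 4.852)

df = n − 2 = 112 − 2 = 110.
t* = t_{0.025, 110} = 1.981765.
Margin = t* × SE = 1.981765 × 0.656 = 1.30004.
CI: 3.552 ± 1.30004 → (2.252, 4.852).
With 95% confidence, each one-unit increase in weekly study hours is associated with a change of between 2.252 and 4.852 points in final exam score.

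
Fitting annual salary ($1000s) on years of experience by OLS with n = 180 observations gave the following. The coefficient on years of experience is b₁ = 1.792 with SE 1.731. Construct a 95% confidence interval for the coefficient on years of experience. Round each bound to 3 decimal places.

df = n − 2 = 180 − 2 = 178.
t* = t_{0.025, 178} = 1.973381.
Margin = t* × SE = 1.973381 × 1.731 = 3.41592.
CI: 1.792 ± 3.41592 → (-1.624, 5.208).
With 95% confidence, each one-unit increase in years of experience is associated with a change of between -1.624 and 5.208 $1000s in annual salary.

(-1.624, 5.208)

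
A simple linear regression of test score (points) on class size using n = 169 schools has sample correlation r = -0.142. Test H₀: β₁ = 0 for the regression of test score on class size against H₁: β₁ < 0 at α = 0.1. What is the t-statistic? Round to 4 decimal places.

t = -1.8538

t = r·√(n − 2)/√(1 − r²) = -0.142·√167/√0.979836 = -1.8538.
df = n − 2 = 167.
One-sided p ≈ 0.0328, which is < 0.1, so reject H₀.
There is evidence of a linear association between class size and test score.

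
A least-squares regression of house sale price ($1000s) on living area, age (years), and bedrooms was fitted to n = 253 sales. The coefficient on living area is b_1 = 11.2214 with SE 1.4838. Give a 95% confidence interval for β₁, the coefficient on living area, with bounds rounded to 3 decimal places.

df = n − k − 1 = 253 − 3 − 1 = 249.
t* = t_{0.025, 249} = 1.969537.
Margin = t* × SE = 1.969537 × 1.4838 = 2.92240.
CI: 11.2214 ± 2.92240 → (8.299, 14.144).
With 95% confidence, each one-unit increase in living area is associated with a change of between 8.299 and 14.144 $1000s in house sale price, holding the other predictors fixed.

(8.299, 14.144)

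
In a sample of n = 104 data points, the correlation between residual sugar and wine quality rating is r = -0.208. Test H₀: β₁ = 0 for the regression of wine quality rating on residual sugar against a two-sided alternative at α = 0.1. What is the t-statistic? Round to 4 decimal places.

t = -2.1477

t = r·√(n − 2)/√(1 − r²) = -0.208·√102/√0.956736 = -2.1477.
df = n − 2 = 102.
Two-sided p ≈ 0.0341, which is < 0.1, so reject H₀.
There is evidence of a linear association between residual sugar and wine quality rating.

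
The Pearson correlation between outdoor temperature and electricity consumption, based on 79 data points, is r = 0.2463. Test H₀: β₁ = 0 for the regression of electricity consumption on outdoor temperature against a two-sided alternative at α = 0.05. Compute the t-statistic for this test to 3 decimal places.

t = 2.230

t = r·√(n − 2)/√(1 − r²) = 0.2463·√77/√0.939336 = 2.230.
df = n − 2 = 77.
Two-sided p ≈ 0.0287, which is < 0.05, so reject H₀.
There is evidence of a linear association between outdoor temperature and electricity consumption.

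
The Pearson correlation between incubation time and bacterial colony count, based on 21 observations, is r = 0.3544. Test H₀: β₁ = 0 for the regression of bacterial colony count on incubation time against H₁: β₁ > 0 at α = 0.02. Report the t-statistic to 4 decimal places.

t = 1.6520

t = r·√(n − 2)/√(1 − r²) = 0.3544·√19/√0.874401 = 1.6520.
df = n − 2 = 19.
One-sided p ≈ 0.0575, which is ≥ 0.02, so fail to reject H₀.
The data do not give significant evidence of a linear association between incubation time and bacterial colony count.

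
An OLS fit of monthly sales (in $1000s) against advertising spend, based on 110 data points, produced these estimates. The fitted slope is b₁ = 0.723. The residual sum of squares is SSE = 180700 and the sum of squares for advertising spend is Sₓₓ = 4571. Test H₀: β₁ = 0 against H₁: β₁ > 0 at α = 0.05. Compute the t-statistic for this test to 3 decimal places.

t = 1.195

MSE = SSE/(n − 2) = 180700/108 = 1673.15.
SE(b₁) = √(MSE/Sₓₓ) = √(1673.15/4571) = 0.605009.
t = 0.723 / 0.605009 = 1.195.
df = n − 2 = 108.
One-sided p ≈ 0.1173, which is ≥ 0.05, so fail to reject H₀.
The data do not give significant evidence that the true slope on advertising spend is positive.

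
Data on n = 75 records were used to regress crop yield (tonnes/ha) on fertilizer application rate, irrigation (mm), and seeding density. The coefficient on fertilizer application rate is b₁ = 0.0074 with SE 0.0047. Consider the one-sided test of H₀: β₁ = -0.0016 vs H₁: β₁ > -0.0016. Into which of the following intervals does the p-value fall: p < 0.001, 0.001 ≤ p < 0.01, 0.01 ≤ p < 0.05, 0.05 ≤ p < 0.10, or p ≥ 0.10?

0.01 ≤ p < 0.05

t = (0.0074 − (-0.0016)) / 0.0047 = 1.915.
df = n − k − 1 = 75 − 3 − 1 = 71.
One-sided p = P(T_{71} > t) ≈ 0.0298.
So 0.01 ≤ p < 0.05.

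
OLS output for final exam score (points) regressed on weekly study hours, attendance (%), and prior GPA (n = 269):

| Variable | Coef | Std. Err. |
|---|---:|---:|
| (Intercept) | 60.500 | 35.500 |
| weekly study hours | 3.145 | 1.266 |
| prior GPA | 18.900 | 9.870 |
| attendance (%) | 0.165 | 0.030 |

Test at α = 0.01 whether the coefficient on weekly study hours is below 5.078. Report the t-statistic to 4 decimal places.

Read off: b = 3.145, SE = 1.266 for weekly study hours.
H₀: β₁ = 5.078 vs H₁: β₁ < 5.078.
t = (3.145 − 5.078) / 1.266 = -1.5269.
df = n − k − 1 = 269 − 3 − 1 = 265.
One-sided p ≈ 0.0640, which is ≥ 0.01, so fail to reject H₀.
The data do not give significant evidence that the true slope on weekly study hours is below 5.078 points per unit, holding the other predictors fixed.

t = -1.5269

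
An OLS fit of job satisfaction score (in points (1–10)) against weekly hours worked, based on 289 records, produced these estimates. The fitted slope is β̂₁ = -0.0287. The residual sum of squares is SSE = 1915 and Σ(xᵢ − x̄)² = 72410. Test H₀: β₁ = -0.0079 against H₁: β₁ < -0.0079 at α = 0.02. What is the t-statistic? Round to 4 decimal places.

MSE = SSE/(n − 2) = 1915/287 = 6.67247.
SE(β̂₁) = √(MSE/Sₓₓ) = √(6.67247/72410) = 0.0095994.
t = (-0.0287 − (-0.0079)) / 0.0095994 = -2.1668.
df = n − 2 = 287.
One-sided p ≈ 0.0155, which is < 0.02, so reject H₀.
There is evidence that the true slope on weekly hours worked is below -0.0079 points (1–10) per unit.

t = -2.1668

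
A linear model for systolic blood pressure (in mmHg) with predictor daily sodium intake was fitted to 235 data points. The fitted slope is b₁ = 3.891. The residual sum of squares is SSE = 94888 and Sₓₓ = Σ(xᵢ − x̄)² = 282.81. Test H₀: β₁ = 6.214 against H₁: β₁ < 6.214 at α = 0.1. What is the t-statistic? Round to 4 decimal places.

MSE = SSE/(n − 2) = 94888/233 = 407.245.
SE(b₁) = √(MSE/Sₓₓ) = √(407.245/282.81) = 1.2.
t = (3.891 − 6.214) / 1.2 = -1.9358.
df = n − 2 = 233.
One-sided p ≈ 0.0270, which is < 0.1, so reject H₀.
There is evidence that the true slope on daily sodium intake is below 6.214 mmHg per unit.

t = -1.9358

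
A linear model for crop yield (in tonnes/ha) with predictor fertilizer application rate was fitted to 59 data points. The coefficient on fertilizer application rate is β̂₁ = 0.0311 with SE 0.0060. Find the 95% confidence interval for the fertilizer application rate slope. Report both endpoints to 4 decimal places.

df = n − 2 = 59 − 2 = 57.
t* = t_{0.025, 57} = 2.002465.
Margin = t* × SE = 2.002465 × 0.0060 = 0.012015.
CI: 0.0311 ± 0.012015 → (0.0191, 0.0431).
With 95% confidence, each one-unit increase in fertilizer application rate is associated with a change of between 0.0191 and 0.0431 tonnes/ha in crop yield.

(0.0191, 0.0431)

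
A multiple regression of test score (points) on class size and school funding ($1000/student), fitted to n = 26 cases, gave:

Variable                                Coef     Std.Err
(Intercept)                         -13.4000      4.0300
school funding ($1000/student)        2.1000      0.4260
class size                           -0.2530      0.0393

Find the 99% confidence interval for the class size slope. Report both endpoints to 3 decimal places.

(-0.363, -0.143)

Read off: b = -0.2530, SE = 0.0393 for class size.
df = n − k − 1 = 26 − 2 − 1 = 23.
t* = t_{0.005, 23} = 2.807336.
Margin = t* × SE = 2.807336 × 0.0393 = 0.11033.
CI: -0.2530 ± 0.11033 → (-0.363, -0.143).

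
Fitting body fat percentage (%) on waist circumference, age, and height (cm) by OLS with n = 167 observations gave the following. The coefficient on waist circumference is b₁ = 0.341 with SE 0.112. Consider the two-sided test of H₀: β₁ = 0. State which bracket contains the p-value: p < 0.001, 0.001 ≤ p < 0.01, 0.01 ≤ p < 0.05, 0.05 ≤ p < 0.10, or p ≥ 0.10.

0.001 ≤ p < 0.01

t = 0.341 / 0.112 = 3.045.
df = n − k − 1 = 167 − 3 − 1 = 163.
Two-sided p = 2·P(T_{163} > |t|) ≈ 0.0027.
So 0.001 ≤ p < 0.01.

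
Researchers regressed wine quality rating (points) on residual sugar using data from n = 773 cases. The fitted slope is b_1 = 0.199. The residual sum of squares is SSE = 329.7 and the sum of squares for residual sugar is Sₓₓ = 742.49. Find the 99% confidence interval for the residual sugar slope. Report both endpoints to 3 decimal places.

MSE = SSE/(n − 2) = 329.7/771 = 0.427626.
SE(b_1) = √(MSE/Sₓₓ) = √(0.427626/742.49) = 0.0239987.
df = n − 2 = 771.
t* = t_{0.005, 771} = 2.582221.
Margin = t* × SE = 2.582221 × 0.0239987 = 0.06197.
CI: 0.199 ± 0.06197 → (0.137, 0.261).
With 99% confidence, each one-unit increase in residual sugar is associated with a change of between 0.137 and 0.261 points in wine quality rating.

(0.137, 0.261)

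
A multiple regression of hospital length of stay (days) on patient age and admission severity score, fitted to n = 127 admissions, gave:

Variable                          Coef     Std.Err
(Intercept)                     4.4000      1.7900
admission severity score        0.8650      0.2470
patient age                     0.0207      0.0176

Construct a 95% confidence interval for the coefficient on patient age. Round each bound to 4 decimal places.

(-0.0141, 0.0555)

Read off: b = 0.0207, SE = 0.0176 for patient age.
df = n − k − 1 = 127 − 2 − 1 = 124.
t* = t_{0.025, 124} = 1.97928.
Margin = t* × SE = 1.97928 × 0.0176 = 0.034835.
CI: 0.0207 ± 0.034835 → (-0.0141, 0.0555).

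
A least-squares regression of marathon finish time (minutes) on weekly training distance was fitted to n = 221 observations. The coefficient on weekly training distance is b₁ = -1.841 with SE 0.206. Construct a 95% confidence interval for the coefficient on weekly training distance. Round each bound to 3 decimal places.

df = n − 2 = 221 − 2 = 219.
t* = t_{0.025, 219} = 1.970855.
Margin = t* × SE = 1.970855 × 0.206 = 0.40600.
CI: -1.841 ± 0.40600 → (-2.247, -1.435).
With 95% confidence, each one-unit increase in weekly training distance is associated with a change of between -2.247 and -1.435 minutes in marathon finish time.

(-2.247, -1.435)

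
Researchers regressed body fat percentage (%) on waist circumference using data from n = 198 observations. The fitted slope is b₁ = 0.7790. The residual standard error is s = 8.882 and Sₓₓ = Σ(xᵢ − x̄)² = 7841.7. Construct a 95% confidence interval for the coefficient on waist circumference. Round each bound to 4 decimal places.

(0.5812, 0.9768)

SE(b₁) = s/√Sₓₓ = 8.882/√7841.7 = 0.100301.
df = n − 2 = 196.
t* = t_{0.025, 196} = 1.972141.
Margin = t* × SE = 1.972141 × 0.100301 = 0.197808.
CI: 0.7790 ± 0.197808 → (0.5812, 0.9768).
With 95% confidence, each one-unit increase in waist circumference is associated with a change of between 0.5812 and 0.9768 % in body fat percentage.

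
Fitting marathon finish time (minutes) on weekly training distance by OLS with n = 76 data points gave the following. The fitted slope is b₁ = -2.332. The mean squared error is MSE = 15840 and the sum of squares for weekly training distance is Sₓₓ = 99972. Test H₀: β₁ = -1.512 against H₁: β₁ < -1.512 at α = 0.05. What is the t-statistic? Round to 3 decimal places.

t = -2.060

SE(b₁) = √(MSE/Sₓₓ) = √(15840/99972) = 0.398051.
t = (-2.332 − (-1.512)) / 0.398051 = -2.060.
df = n − 2 = 74.
One-sided p ≈ 0.0215, which is < 0.05, so reject H₀.
There is evidence that the true slope on weekly training distance is below -1.512 minutes per unit.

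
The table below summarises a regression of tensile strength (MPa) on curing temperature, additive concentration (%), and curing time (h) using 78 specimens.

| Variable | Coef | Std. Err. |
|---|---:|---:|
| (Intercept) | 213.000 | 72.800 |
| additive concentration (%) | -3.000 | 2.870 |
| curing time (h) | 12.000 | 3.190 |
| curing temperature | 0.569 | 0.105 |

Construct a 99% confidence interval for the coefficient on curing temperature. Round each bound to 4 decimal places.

(0.2914, 0.8466)

Read off: b = 0.569, SE = 0.105 for curing temperature.
df = n − k − 1 = 78 − 3 − 1 = 74.
t* = t_{0.005, 74} = 2.643913.
Margin = t* × SE = 2.643913 × 0.105 = 0.277611.
CI: 0.569 ± 0.277611 → (0.2914, 0.8466).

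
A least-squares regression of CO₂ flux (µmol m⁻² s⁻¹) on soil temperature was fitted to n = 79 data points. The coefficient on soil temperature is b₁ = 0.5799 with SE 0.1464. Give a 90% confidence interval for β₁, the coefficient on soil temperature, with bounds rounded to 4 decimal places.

(0.3362, 0.8236)

df = n − 2 = 79 − 2 = 77.
t* = t_{0.05, 77} = 1.664885.
Margin = t* × SE = 1.664885 × 0.1464 = 0.243739.
CI: 0.5799 ± 0.243739 → (0.3362, 0.8236).
With 90% confidence, each one-unit increase in soil temperature is associated with a change of between 0.3362 and 0.8236 µmol m⁻² s⁻¹ in CO₂ flux.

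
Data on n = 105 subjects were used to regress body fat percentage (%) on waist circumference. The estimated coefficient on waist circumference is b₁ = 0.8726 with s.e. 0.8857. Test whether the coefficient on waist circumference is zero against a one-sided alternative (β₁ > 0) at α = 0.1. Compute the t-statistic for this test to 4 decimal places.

H₀: β₁ = 0 vs H₁: β₁ > 0.
t = (b₁ − β₁⁰)/SE = 0.8726 / 0.8857 = 0.9852.
df = n − 2 = 105 − 2 = 103.
One-sided p ≈ 0.1634, which is ≥ 0.1, so fail to reject H₀.
The data do not give significant evidence that the true slope on waist circumference is positive.

t = 0.9852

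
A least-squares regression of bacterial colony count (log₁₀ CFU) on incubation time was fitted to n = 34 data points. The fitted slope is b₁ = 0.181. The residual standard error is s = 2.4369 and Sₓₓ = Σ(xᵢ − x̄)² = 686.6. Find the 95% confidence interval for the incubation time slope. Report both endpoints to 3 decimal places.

SE(b₁) = s/√Sₓₓ = 2.4369/√686.6 = 0.0930006.
df = n − 2 = 32.
t* = t_{0.025, 32} = 2.036933.
Margin = t* × SE = 2.036933 × 0.0930006 = 0.18944.
CI: 0.181 ± 0.18944 → (-0.008, 0.370).
With 95% confidence, each one-unit increase in incubation time is associated with a change of between -0.008 and 0.370 log₁₀ CFU in bacterial colony count.

(-0.008, 0.370)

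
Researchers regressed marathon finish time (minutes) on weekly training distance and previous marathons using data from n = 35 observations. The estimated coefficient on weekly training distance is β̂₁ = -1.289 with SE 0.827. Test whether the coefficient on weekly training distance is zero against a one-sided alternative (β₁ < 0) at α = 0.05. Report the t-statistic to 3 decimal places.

H₀: β₁ = 0 vs H₁: β₁ < 0.
t = (β̂₁ − β₁⁰)/SE = -1.289 / 0.827 = -1.559.
df = n − k − 1 = 35 − 2 − 1 = 32.
One-sided p ≈ 0.0645, which is ≥ 0.05, so fail to reject H₀.
The data do not give significant evidence that the true slope on weekly training distance is negative, holding the other predictors fixed.

t = -1.559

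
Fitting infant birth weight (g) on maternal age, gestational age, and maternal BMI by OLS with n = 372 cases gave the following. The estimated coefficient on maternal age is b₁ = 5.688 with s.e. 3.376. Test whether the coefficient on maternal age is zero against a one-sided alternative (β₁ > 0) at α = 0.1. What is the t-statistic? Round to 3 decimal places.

t = 1.685

H₀: β₁ = 0 vs H₁: β₁ > 0.
t = (b₁ − β₁⁰)/SE = 5.688 / 3.376 = 1.685.
df = n − k − 1 = 372 − 3 − 1 = 368.
One-sided p ≈ 0.0464, which is < 0.1, so reject H₀.
There is evidence that the true slope on maternal age is positive, holding the other predictors fixed.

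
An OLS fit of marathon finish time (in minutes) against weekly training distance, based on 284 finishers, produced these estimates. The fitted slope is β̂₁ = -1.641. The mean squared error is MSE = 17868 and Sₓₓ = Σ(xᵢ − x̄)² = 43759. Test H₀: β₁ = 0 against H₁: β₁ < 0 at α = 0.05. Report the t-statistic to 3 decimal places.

t = -2.568

SE(β̂₁) = √(MSE/Sₓₓ) = √(17868/43759) = 0.639005.
t = -1.641 / 0.639005 = -2.568.
df = n − 2 = 282.
One-sided p ≈ 0.0054, which is < 0.05, so reject H₀.
There is evidence that the true slope on weekly training distance is negative.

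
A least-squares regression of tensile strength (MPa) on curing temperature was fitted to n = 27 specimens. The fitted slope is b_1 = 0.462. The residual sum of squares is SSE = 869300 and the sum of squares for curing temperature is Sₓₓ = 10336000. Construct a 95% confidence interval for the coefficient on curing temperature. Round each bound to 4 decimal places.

MSE = SSE/(n − 2) = 869300/25 = 34772.
SE(b_1) = √(MSE/Sₓₓ) = √(34772/10336000) = 0.0580014.
df = n − 2 = 25.
t* = t_{0.025, 25} = 2.059539.
Margin = t* × SE = 2.059539 × 0.0580014 = 0.119456.
CI: 0.462 ± 0.119456 → (0.3425, 0.5815).
With 95% confidence, each one-unit increase in curing temperature is associated with a change of between 0.3425 and 0.5815 MPa in tensile strength.

(0.3425, 0.5815)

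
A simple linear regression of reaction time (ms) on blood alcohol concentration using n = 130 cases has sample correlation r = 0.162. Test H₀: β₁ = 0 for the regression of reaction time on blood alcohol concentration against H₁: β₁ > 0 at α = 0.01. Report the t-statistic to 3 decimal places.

t = 1.857

t = r·√(n − 2)/√(1 − r²) = 0.162·√128/√0.973756 = 1.857.
df = n − 2 = 128.
One-sided p ≈ 0.0328, which is ≥ 0.01, so fail to reject H₀.
The data do not give significant evidence of a linear association between blood alcohol concentration and reaction time.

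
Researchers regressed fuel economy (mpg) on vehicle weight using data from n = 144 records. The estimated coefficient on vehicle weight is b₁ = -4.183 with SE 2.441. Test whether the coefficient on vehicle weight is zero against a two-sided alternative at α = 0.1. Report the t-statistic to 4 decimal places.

H₀: β₁ = 0 vs H₁: β₁ ≠ 0.
t = (b₁ − β₁⁰)/SE = -4.183 / 2.441 = -1.7136.
df = n − 2 = 144 − 2 = 142.
Two-sided p ≈ 0.0888, which is < 0.1, so reject H₀.
There is evidence that vehicle weight is associated with fuel economy.

t = -1.7136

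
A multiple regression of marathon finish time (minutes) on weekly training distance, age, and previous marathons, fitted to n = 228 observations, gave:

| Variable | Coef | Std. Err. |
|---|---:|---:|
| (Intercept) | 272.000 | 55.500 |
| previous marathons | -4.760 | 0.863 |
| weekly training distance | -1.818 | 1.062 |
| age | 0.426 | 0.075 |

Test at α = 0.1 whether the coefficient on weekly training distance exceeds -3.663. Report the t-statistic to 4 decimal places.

t = 1.7373

Read off: b = -1.818, SE = 1.062 for weekly training distance.
H₀: β₁ = -3.663 vs H₁: β₁ > -3.663.
t = (-1.818 − (-3.663)) / 1.062 = 1.7373.
df = n − k − 1 = 228 − 3 − 1 = 224.
One-sided p ≈ 0.0419, which is < 0.1, so reject H₀.
There is evidence that the true slope on weekly training distance exceeds -3.663 minutes per unit, holding the other predictors fixed.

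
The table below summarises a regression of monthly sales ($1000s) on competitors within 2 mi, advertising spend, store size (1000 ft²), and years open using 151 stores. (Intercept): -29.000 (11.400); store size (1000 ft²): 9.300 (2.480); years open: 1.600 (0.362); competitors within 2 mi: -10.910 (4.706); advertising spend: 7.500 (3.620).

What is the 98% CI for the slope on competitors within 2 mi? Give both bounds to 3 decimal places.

(-21.979, 0.159)

Read off: b = -10.910, SE = 4.706 for competitors within 2 mi.
df = n − k − 1 = 151 − 4 − 1 = 146.
t* = t_{0.01, 146} = 2.35216.
Margin = t* × SE = 2.35216 × 4.706 = 11.06926.
CI: -10.910 ± 11.06926 → (-21.979, 0.159).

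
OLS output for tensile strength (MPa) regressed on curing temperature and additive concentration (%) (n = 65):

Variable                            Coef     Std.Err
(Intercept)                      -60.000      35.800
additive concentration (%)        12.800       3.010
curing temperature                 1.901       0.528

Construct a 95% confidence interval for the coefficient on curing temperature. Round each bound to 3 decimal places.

Read off: b = 1.901, SE = 0.528 for curing temperature.
df = n − k − 1 = 65 − 2 − 1 = 62.
t* = t_{0.025, 62} = 1.998972.
Margin = t* × SE = 1.998972 × 0.528 = 1.05546.
CI: 1.901 ± 1.05546 → (0.846, 2.956).

(0.846, 2.956)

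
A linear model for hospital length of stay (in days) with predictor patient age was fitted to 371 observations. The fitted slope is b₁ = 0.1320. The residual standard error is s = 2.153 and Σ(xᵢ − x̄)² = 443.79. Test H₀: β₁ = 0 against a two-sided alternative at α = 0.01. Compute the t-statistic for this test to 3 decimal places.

t = 1.292

SE(b₁) = s/√Sₓₓ = 2.153/√443.79 = 0.102201.
t = 0.1320 / 0.102201 = 1.292.
df = n − 2 = 369.
Two-sided p ≈ 0.1973, which is ≥ 0.01, so fail to reject H₀.
The data do not give significant evidence of an association between patient age and hospital length of stay.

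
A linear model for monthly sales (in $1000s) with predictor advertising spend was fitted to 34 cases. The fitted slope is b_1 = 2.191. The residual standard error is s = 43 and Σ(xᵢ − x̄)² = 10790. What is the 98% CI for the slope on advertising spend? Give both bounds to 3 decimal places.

SE(b_1) = s/√Sₓₓ = 43/√10790 = 0.413959.
df = n − 2 = 32.
t* = t_{0.01, 32} = 2.448678.
Margin = t* × SE = 2.448678 × 0.413959 = 1.01365.
CI: 2.191 ± 1.01365 → (1.177, 3.205).
With 98% confidence, each one-unit increase in advertising spend is associated with a change of between 1.177 and 3.205 $1000s in monthly sales.

(1.177, 3.205)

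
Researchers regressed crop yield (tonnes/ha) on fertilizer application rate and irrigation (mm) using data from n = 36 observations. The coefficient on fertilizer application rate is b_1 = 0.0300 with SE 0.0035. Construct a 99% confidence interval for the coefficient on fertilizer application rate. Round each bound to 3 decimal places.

df = n − k − 1 = 36 − 2 − 1 = 33.
t* = t_{0.005, 33} = 2.733277.
Margin = t* × SE = 2.733277 × 0.0035 = 0.00957.
CI: 0.0300 ± 0.00957 → (0.020, 0.040).
With 99% confidence, each one-unit increase in fertilizer application rate is associated with a change of between 0.020 and 0.040 tonnes/ha in crop yield, holding the other predictors fixed.

(0.020, 0.040)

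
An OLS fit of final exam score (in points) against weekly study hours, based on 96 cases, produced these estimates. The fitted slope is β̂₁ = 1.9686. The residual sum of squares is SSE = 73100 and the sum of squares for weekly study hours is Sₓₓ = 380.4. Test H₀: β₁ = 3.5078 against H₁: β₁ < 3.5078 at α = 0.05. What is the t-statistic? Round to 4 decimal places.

MSE = SSE/(n − 2) = 73100/94 = 777.66.
SE(β̂₁) = √(MSE/Sₓₓ) = √(777.66/380.4) = 1.4298.
t = (1.9686 − 3.5078) / 1.4298 = -1.0765.
df = n − 2 = 94.
One-sided p ≈ 0.1422, which is ≥ 0.05, so fail to reject H₀.
The data do not give significant evidence that the true slope on weekly study hours is below 3.5078 points per unit.

t = -1.0765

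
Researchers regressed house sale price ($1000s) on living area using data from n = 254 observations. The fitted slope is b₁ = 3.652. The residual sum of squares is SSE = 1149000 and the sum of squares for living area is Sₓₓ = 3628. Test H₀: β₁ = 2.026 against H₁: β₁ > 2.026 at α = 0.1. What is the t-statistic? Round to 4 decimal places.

MSE = SSE/(n − 2) = 1149000/252 = 4559.52.
SE(b₁) = √(MSE/Sₓₓ) = √(4559.52/3628) = 1.12105.
t = (3.652 − 2.026) / 1.12105 = 1.4504.
df = n − 2 = 252.
One-sided p ≈ 0.0741, which is < 0.1, so reject H₀.
There is evidence that the true slope on living area exceeds 2.026 $1000s per unit.

t = 1.4504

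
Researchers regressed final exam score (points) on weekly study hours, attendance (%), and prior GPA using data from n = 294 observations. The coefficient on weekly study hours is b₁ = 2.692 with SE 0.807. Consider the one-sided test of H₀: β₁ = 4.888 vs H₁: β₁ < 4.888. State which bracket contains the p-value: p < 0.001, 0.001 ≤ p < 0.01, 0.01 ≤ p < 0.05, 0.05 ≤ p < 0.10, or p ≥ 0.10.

0.001 ≤ p < 0.01

t = (2.692 − 4.888) / 0.807 = -2.721.
df = n − k − 1 = 294 − 3 − 1 = 290.
One-sided p = P(T_{290} < t) ≈ 0.0034.
So 0.001 ≤ p < 0.01.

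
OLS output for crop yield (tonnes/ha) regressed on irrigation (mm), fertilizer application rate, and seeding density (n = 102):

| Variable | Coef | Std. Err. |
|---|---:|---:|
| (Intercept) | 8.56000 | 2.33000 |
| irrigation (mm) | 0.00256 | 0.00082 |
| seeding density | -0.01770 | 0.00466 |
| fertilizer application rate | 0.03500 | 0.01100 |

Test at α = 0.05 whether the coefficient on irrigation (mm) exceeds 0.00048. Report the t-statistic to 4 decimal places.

Read off: b = 0.00256, SE = 0.00082 for irrigation (mm).
H₀: β₁ = 0.00048 vs H₁: β₁ > 0.00048.
t = (0.00256 − 0.00048) / 0.00082 = 2.5366.
df = n − k − 1 = 102 − 3 − 1 = 98.
One-sided p ≈ 0.0064, which is < 0.05, so reject H₀.
There is evidence that the true slope on irrigation (mm) exceeds 0.00048 tonnes/ha per unit, holding the other predictors fixed.

t = 2.5366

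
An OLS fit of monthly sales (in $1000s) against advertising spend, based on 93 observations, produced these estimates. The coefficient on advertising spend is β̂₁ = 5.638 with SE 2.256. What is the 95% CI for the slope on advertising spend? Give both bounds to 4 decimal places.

df = n − 2 = 93 − 2 = 91.
t* = t_{0.025, 91} = 1.986377.
Margin = t* × SE = 1.986377 × 2.256 = 4.481267.
CI: 5.638 ± 4.481267 → (1.1567, 10.1193).
With 95% confidence, each one-unit increase in advertising spend is associated with a change of between 1.1567 and 10.1193 $1000s in monthly sales.

(1.1567, 10.1193)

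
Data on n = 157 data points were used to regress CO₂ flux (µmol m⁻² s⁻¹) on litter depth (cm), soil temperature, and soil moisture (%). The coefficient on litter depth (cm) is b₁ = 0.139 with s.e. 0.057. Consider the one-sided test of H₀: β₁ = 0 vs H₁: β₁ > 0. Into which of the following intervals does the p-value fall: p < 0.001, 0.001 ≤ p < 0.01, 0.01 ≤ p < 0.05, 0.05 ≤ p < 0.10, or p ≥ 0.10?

t = 0.139 / 0.057 = 2.439.
df = n − k − 1 = 157 − 3 − 1 = 153.
One-sided p = P(T_{153} > t) ≈ 0.0079.
So 0.001 ≤ p < 0.01.

0.001 ≤ p < 0.01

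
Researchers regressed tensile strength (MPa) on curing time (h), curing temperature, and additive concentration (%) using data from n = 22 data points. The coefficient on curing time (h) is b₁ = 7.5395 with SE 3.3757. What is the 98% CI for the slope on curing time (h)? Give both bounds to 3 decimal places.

(-1.077, 16.156)

df = n − k − 1 = 22 − 3 − 1 = 18.
t* = t_{0.01, 18} = 2.55238.
Margin = t* × SE = 2.55238 × 3.3757 = 8.61607.
CI: 7.5395 ± 8.61607 → (-1.077, 16.156).
With 98% confidence, each one-unit increase in curing time (h) is associated with a change of between -1.077 and 16.156 MPa in tensile strength, holding the other predictors fixed.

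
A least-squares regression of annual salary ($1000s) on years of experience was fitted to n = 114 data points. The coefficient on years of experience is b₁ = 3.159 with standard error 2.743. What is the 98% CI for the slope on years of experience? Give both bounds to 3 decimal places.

(-3.315, 9.633)

df = n − 2 = 114 − 2 = 112.
t* = t_{0.01, 112} = 2.360104.
Margin = t* × SE = 2.360104 × 2.743 = 6.47377.
CI: 3.159 ± 6.47377 → (-3.315, 9.633).
With 98% confidence, each one-unit increase in years of experience is associated with a change of between -3.315 and 9.633 $1000s in annual salary.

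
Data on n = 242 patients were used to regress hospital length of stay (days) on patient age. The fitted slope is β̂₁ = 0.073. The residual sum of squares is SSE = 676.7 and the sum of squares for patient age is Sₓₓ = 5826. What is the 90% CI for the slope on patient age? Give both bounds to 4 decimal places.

MSE = SSE/(n − 2) = 676.7/240 = 2.81958.
SE(β̂₁) = √(MSE/Sₓₓ) = √(2.81958/5826) = 0.0219992.
df = n − 2 = 240.
t* = t_{0.05, 240} = 1.651227.
Margin = t* × SE = 1.651227 × 0.0219992 = 0.036326.
CI: 0.073 ± 0.036326 → (0.0367, 0.1093).
With 90% confidence, each one-unit increase in patient age is associated with a change of between 0.0367 and 0.1093 days in hospital length of stay.

(0.0367, 0.1093)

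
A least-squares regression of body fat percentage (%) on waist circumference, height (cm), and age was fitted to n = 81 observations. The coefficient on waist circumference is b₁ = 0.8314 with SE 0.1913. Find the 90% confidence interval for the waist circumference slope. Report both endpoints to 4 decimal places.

(0.5129, 1.1499)

df = n − k − 1 = 81 − 3 − 1 = 77.
t* = t_{0.05, 77} = 1.664885.
Margin = t* × SE = 1.664885 × 0.1913 = 0.318492.
CI: 0.8314 ± 0.318492 → (0.5129, 1.1499).
With 90% confidence, each one-unit increase in waist circumference is associated with a change of between 0.5129 and 1.1499 % in body fat percentage, holding the other predictors fixed.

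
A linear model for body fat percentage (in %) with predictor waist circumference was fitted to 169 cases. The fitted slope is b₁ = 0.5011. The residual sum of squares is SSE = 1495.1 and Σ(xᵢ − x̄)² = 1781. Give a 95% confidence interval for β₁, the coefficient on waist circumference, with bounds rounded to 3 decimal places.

(0.361, 0.641)

MSE = SSE/(n − 2) = 1495.1/167 = 8.95269.
SE(b₁) = √(MSE/Sₓₓ) = √(8.95269/1781) = 0.0708998.
df = n − 2 = 167.
t* = t_{0.025, 167} = 1.974271.
Margin = t* × SE = 1.974271 × 0.0708998 = 0.13998.
CI: 0.5011 ± 0.13998 → (0.361, 0.641).
With 95% confidence, each one-unit increase in waist circumference is associated with a change of between 0.361 and 0.641 % in body fat percentage.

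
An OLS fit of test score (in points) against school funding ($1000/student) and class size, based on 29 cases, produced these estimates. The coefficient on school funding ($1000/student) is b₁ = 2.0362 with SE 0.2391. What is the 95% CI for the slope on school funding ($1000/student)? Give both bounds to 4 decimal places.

(1.5447, 2.5277)

df = n − k − 1 = 29 − 2 − 1 = 26.
t* = t_{0.025, 26} = 2.055529.
Margin = t* × SE = 2.055529 × 0.2391 = 0.491477.
CI: 2.0362 ± 0.491477 → (1.5447, 2.5277).
With 95% confidence, each one-unit increase in school funding ($1000/student) is associated with a change of between 1.5447 and 2.5277 points in test score, holding the other predictors fixed.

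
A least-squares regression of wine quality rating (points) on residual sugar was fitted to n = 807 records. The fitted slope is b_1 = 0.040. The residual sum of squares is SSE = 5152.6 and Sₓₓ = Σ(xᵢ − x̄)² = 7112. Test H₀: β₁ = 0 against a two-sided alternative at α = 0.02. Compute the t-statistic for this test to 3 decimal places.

t = 1.333

MSE = SSE/(n − 2) = 5152.6/805 = 6.40075.
SE(b_1) = √(MSE/Sₓₓ) = √(6.40075/7112) = 0.0299999.
t = 0.040 / 0.0299999 = 1.333.
df = n − 2 = 805.
Two-sided p ≈ 0.1828, which is ≥ 0.02, so fail to reject H₀.
The data do not give significant evidence of an association between residual sugar and wine quality rating.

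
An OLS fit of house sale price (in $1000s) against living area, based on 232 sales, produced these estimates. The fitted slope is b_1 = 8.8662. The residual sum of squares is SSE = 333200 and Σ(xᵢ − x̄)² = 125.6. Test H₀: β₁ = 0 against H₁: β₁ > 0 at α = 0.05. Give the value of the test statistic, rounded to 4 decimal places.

t = 2.6106

MSE = SSE/(n − 2) = 333200/230 = 1448.7.
SE(b_1) = √(MSE/Sₓₓ) = √(1448.7/125.6) = 3.3962.
t = 8.8662 / 3.3962 = 2.6106.
df = n − 2 = 230.
One-sided p ≈ 0.0048, which is < 0.05, so reject H₀.
There is evidence that the true slope on living area is positive.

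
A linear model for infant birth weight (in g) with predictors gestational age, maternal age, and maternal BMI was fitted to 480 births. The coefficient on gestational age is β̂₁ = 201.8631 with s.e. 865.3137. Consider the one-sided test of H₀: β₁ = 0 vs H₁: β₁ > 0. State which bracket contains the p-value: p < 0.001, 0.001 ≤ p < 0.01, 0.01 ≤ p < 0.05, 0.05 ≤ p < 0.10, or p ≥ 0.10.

t = 201.8631 / 865.3137 = 0.233.
df = n − k − 1 = 480 − 3 − 1 = 476.
One-sided p = P(T_{476} > t) ≈ 0.4078.
So p ≥ 0.10.

p ≥ 0.10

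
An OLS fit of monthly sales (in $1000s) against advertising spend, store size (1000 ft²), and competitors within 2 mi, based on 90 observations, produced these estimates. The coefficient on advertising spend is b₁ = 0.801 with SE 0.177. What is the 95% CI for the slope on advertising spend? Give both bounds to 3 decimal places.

df = n − k − 1 = 90 − 3 − 1 = 86.
t* = t_{0.025, 86} = 1.987934.
Margin = t* × SE = 1.987934 × 0.177 = 0.35186.
CI: 0.801 ± 0.35186 → (0.449, 1.153).
With 95% confidence, each one-unit increase in advertising spend is associated with a change of between 0.449 and 1.153 $1000s in monthly sales, holding the other predictors fixed.

(0.449, 1.153)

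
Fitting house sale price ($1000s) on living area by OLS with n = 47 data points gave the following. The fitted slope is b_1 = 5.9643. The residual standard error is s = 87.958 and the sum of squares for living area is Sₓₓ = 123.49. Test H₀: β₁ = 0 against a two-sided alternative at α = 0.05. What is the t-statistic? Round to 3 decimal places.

t = 0.754

SE(b_1) = s/√Sₓₓ = 87.958/√123.49 = 7.91516.
t = 5.9643 / 7.91516 = 0.754.
df = n − 2 = 45.
Two-sided p ≈ 0.4551, which is ≥ 0.05, so fail to reject H₀.
The data do not give significant evidence of an association between living area and house sale price.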